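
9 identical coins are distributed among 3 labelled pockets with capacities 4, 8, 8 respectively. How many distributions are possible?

Ignoring the caps, the number of non-negative solutions to x_1+…+x_3 = 9 is C(11,2) = 55.
Subtract solutions that violate a single cap (substitute x_i' = x_i − (cap_i+1)): x_1 ≥ 5 gives C(6,2) = 15; x_2 ≥ 9 gives C(2,2) = 1; x_3 ≥ 9 gives C(2,2) = 1. Together 17.
No two caps can be exceeded simultaneously, so the pair terms are all 0.
By inclusion–exclusion the count is 55 − 17 + 0 = 38.

38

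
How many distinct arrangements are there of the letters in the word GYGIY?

GYGIY has 5 letters with G appearing twice and Y appearing twice.
The number of distinct arrangements is 5!/(2!·2!) = 120/4 = 30.

30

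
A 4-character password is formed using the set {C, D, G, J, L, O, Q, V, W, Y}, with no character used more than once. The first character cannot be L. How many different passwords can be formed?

The first character has 10−1 = 9 choices (anything except L).
The remaining 3 characters are filled from the other 9 symbols without repetition: 9 × 8 × 7 = 504.
Total: 9 × 504 = 4536.

4536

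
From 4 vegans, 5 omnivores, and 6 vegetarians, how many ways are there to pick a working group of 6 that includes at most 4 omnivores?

Split by how many omnivores are chosen (0 through 4).
Sum: C(5,0)·C(10,6) + C(5,1)·C(10,5) + C(5,2)·C(10,4) + C(5,3)·C(10,3) + C(5,4)·C(10,2) = 210 + 1260 + 2100 + 1200 + 225 = 4995.

4995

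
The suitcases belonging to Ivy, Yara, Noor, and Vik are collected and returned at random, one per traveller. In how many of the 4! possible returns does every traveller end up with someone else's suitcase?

Count assignments avoiding every fixed point. For any j of the 4 travellers fixed to their own suitcase, the other 4−j can be arranged in (4−j)! ways.
By inclusion–exclusion this is Σ_{j=0}^{4} (−1)^j C(4,j)·(4−j)!.
Computing: 24 − 24 + 12 − 4 + 1 = 9.

9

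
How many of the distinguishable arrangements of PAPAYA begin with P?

With the first slot taken by P, it remains to arrange the other 5 letters (APAYA).
Those 5 letters have A appearing 3 times, giving (5)!/(3!) = 20.

20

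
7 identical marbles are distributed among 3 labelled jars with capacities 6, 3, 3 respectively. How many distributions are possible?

Ignoring the caps, the number of non-negative solutions to x_1+…+x_3 = 7 is C(9,2) = 36.
Subtract solutions that violate a single cap (substitute x_i' = x_i − (cap_i+1)): x_1 ≥ 7 gives C(2,2) = 1; x_2 ≥ 4 gives C(5,2) = 10; x_3 ≥ 4 gives C(5,2) = 10. Together 21.
No two caps can be exceeded simultaneously, so the pair terms are all 0.
By inclusion–exclusion the count is 36 − 21 + 0 = 15.

15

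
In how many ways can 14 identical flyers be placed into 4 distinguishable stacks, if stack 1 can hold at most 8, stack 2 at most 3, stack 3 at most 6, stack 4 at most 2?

42

Without the upper bounds there are C(17,3) = 680 ways to split 14 among 4 stacks.
Subtract solutions that violate a single cap (substitute x_i' = x_i − (cap_i+1)): x_1 ≥ 9 gives C(8,3) = 56; x_2 ≥ 4 gives C(13,3) = 286; x_3 ≥ 7 gives C(10,3) = 120; x_4 ≥ 3 gives C(14,3) = 364. Together 826.
Add back pairs where two caps are both exceeded: 4 + 0 + 10 + 20 + 120 + 35 = 189.
Subtract triples: 0 + 0 + 0 + 1 = 1.
By inclusion–exclusion the count is 680 − 826 + 189 − 1 = 42.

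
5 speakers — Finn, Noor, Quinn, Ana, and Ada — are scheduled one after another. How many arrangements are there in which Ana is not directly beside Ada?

72

There are 5! = 120 arrangements in all. If Ana and Ada are adjacent, merging them into one block gives 2·(4)! = 48 arrangements.
So 120 − 48 = 72 arrangements keep them apart.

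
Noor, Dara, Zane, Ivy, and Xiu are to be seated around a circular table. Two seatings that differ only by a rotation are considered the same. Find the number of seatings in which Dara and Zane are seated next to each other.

Treat {Dara, Zane} as one unit (2 internal orders) and seat the resulting 4 units around the table: (3)! circular arrangements.
So 2 × (3)! = 2 × 6 = 12.

12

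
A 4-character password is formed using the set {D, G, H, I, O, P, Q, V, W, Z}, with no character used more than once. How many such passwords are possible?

5040

This is a permutation of 4 out of 10: P(10,4) = 10!/6!.
10 × 9 × 8 × 7 = 5040.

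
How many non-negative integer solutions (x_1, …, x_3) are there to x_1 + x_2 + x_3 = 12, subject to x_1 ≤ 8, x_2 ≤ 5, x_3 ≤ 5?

Without the upper bounds there are C(14,2) = 91 ways to split 12 among 3 variables.
Subtract solutions that violate a single cap (substitute x_i' = x_i − (cap_i+1)): x_1 ≥ 9 gives C(5,2) = 10; x_2 ≥ 6 gives C(8,2) = 28; x_3 ≥ 6 gives C(8,2) = 28. Together 66.
Add back pairs where two caps are both exceeded: 0 + 0 + 1 = 1.
By inclusion–exclusion the count is 91 − 66 + 1 = 26.

26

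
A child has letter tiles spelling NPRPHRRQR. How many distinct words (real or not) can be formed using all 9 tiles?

7560

Letter multiplicities in NPRPHRRQR: H×1, N×1, P×2, Q×1, R×4.
The number of distinct arrangements is 9!/(4!·2!) = 362880/48 = 7560.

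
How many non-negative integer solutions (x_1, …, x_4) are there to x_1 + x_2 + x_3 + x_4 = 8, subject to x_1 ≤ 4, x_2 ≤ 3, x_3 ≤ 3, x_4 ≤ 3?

43

Ignoring the caps, the number of non-negative solutions to x_1+…+x_4 = 8 is C(11,3) = 165.
Subtract solutions that violate a single cap (substitute x_i' = x_i − (cap_i+1)): x_1 ≥ 5 gives C(6,3) = 20; x_2 ≥ 4 gives C(7,3) = 35; x_3 ≥ 4 gives C(7,3) = 35; x_4 ≥ 4 gives C(7,3) = 35. Together 125.
Add back pairs where two caps are both exceeded: 0 + 0 + 0 + 1 + 1 + 1 = 3.
By inclusion–exclusion the count is 165 − 125 + 3 = 43.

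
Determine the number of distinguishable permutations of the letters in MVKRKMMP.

MVKRKMMP has 8 letters with K appearing twice and M appearing 3 times.
Dividing 8! = 40320 by 3!·2! = 12 for the repeated letters gives 3360.

3360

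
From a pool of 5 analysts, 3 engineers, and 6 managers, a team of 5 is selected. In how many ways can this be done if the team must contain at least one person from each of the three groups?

1365

With no constraint there are C(14,5) = 2002 possible selections.
Selections missing a whole group: no analysts → C(9,5) = 126; no engineers → C(11,5) = 462; no managers → C(8,5) = 56.
Add back selections omitting two groups (i.e. drawn from a single group): C(5,5) + C(3,5) + C(6,5) = 7.
By inclusion–exclusion: 2002 − 644 + 7 = 1365.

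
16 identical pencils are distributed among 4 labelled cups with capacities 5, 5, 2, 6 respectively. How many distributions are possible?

Ignoring the caps, the number of non-negative solutions to x_1+…+x_4 = 16 is C(19,3) = 969.
Subtract solutions that violate a single cap (substitute x_i' = x_i − (cap_i+1)): x_1 ≥ 6 gives C(13,3) = 286; x_2 ≥ 6 gives C(13,3) = 286; x_3 ≥ 3 gives C(16,3) = 560; x_4 ≥ 7 gives C(12,3) = 220. Together 1352.
Add back pairs where two caps are both exceeded: 35 + 120 + 20 + 120 + 20 + 84 = 399.
Subtract triples: 4 + 0 + 1 + 1 = 6.
By inclusion–exclusion the count is 969 − 1352 + 399 − 6 = 10.

10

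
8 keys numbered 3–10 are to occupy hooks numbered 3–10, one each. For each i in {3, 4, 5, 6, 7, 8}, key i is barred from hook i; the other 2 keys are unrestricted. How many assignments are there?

18806

Let Aᵢ (for 3 ≤ i ≤ 8) be the placements that put key i in its forbidden hook. Any j of these fix j positions, leaving (8−j)! ways to fill the rest, and there are C(6,j) ways to pick which j.
By inclusion–exclusion, the number of valid placements is Σ_{j=0}^{6} (−1)^j C(6,j)·(8−j)!.
Computing: 40320 − 30240 + 10800 − 2400 + 360 − 36 + 2 = 18806.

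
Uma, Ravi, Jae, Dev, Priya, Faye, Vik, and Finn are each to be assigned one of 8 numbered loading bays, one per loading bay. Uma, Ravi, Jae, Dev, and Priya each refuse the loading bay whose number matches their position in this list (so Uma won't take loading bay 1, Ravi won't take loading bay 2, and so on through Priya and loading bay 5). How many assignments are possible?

Let Aᵢ (for 1 ≤ i ≤ 5) be the placements that put person i in their forbidden loading bay. Any j of these fix j positions, leaving (8−j)! ways to fill the rest, and there are C(5,j) ways to pick which j.
By inclusion–exclusion, the number of valid placements is Σ_{j=0}^{5} (−1)^j C(5,j)·(8−j)!.
Computing: 40320 − 25200 + 7200 − 1200 + 120 − 6 = 21234.

21234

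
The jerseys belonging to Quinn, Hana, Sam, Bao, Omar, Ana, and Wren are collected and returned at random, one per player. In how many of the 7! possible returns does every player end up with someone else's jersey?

1854

This is the derangement count D_7: permutations of 7 items with no fixed point.
By inclusion–exclusion this is Σ_{j=0}^{7} (−1)^j C(7,j)·(7−j)!.
Computing: 5040 − 5040 + 2520 − 840 + 210 − 42 + 7 − 1 = 1854.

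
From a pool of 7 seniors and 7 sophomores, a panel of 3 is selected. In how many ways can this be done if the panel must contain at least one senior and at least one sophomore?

294

With no constraint there are C(14,3) = 364 possible selections.
Selections missing a whole group: no seniors → C(7,3) = 35; no sophomores → C(7,3) = 35.
Both groups omitted at once is impossible, so 364 − 70 = 294.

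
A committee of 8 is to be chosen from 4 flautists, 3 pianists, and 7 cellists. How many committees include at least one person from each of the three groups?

Total 8-person selections from all 14: C(14,8) = 3003.
Selections missing a whole group: no flautists → C(10,8) = 45; no pianists → C(11,8) = 165; no cellists → C(7,8) = 0.
Add back selections omitting two groups (i.e. drawn from a single group): C(4,8) + C(3,8) + C(7,8) = 0.
By inclusion–exclusion: 3003 − 210 + 0 = 2793.

2793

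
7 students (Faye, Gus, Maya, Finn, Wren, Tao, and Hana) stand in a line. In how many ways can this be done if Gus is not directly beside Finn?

Of the 7! = 5040 arrangements, those with Gus and Finn adjacent number 2 × 6! = 1440 (treat the pair as a block with 2 internal orders).
Complementary counting: 5040 − 1440 = 3600.

3600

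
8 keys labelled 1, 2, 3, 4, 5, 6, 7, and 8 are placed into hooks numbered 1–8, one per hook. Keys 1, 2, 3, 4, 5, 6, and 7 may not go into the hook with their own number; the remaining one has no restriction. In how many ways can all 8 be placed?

Let Aᵢ (for 1 ≤ i ≤ 7) be the placements that put key i in its forbidden hook. Any j of these fix j positions, leaving (8−j)! ways to fill the rest, and there are C(7,j) ways to pick which j.
By inclusion–exclusion, the number of valid placements is Σ_{j=0}^{7} (−1)^j C(7,j)·(8−j)!.
Computing: 40320 − 35280 + 15120 − 4200 + 840 − 126 + 14 − 1 = 16687.

16687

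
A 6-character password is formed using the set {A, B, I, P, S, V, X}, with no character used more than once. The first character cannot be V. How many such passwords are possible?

4320

The first character has 7−1 = 6 choices (anything except V).
The remaining 5 characters are filled from the other 6 symbols without repetition: 6 × 5 × 4 × 3 × 2 = 720.
Total: 6 × 720 = 4320.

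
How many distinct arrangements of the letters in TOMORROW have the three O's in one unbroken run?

Treat the 3 copies of O as a single block. The multiset to arrange is then {OOO, M, R, R, T, W}, 6 items in all.
That gives (6)!/(2!) = 360 arrangements.

360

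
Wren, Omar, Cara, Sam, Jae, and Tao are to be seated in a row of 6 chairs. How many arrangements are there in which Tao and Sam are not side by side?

480

There are 6! = 720 arrangements in all. If Tao and Sam are adjacent, merging them into one block gives 2·(5)! = 240 arrangements.
So 720 − 240 = 480 arrangements keep them apart.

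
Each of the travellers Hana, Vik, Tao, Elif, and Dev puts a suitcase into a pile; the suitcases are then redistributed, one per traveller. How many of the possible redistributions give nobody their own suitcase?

This is the derangement count D_5: permutations of 5 items with no fixed point.
By inclusion–exclusion this is Σ_{j=0}^{5} (−1)^j C(5,j)·(5−j)!.
Computing: 120 − 120 + 60 − 20 + 5 − 1 = 44.

44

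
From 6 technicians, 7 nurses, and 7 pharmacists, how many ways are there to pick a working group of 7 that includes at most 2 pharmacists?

40755

Split by how many pharmacists are chosen (0 through 2).
Sum: C(7,0)·C(13,7) + C(7,1)·C(13,6) + C(7,2)·C(13,5) = 1716 + 12012 + 27027 = 40755.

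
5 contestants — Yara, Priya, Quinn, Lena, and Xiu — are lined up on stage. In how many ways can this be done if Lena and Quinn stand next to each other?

48

Treat {Lena, Quinn} as a single unit. There are 4 units to order, and the pair itself can be ordered 2 ways.
That gives 2 × 4! = 2 × 24 = 48.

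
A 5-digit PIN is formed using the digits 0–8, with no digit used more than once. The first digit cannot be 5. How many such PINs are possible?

13440

The first digit has 9−1 = 8 choices (anything except 5).
The remaining 4 digits are filled from the other 8 symbols without repetition: 8 × 7 × 6 × 5 = 1680.
Total: 8 × 1680 = 13440.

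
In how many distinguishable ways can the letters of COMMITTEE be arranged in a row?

45360

The 9 letters of COMMITTEE have repeats: E appearing twice, M appearing twice, and T appearing twice.
Dividing 9! = 362880 by 2!·2!·2! = 8 for the repeated letters gives 45360.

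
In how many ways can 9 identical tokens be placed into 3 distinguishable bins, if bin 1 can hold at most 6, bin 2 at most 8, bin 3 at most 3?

Without the upper bounds there are C(11,2) = 55 ways to split 9 among 3 bins.
Subtract solutions that violate a single cap (substitute x_i' = x_i − (cap_i+1)): x_1 ≥ 7 gives C(4,2) = 6; x_2 ≥ 9 gives C(2,2) = 1; x_3 ≥ 4 gives C(7,2) = 21. Together 28.
No two caps can be exceeded simultaneously, so the pair terms are all 0.
By inclusion–exclusion the count is 55 − 28 + 0 = 27.

27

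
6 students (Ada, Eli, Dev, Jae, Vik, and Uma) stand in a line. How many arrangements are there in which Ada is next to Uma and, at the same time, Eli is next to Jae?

96

Treat {Ada,Uma} as one block (2 orders) and {Eli,Jae} as another (2 orders).
That leaves 4 units to arrange: 2 × 2 × 4! = 4 × 24 = 96.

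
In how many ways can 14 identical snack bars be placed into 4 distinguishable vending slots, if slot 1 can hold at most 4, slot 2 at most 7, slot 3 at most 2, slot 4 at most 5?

Ignoring the caps, the number of non-negative solutions to x_1+…+x_4 = 14 is C(17,3) = 680.
Subtract solutions that violate a single cap (substitute x_i' = x_i − (cap_i+1)): x_1 ≥ 5 gives C(12,3) = 220; x_2 ≥ 8 gives C(9,3) = 84; x_3 ≥ 3 gives C(14,3) = 364; x_4 ≥ 6 gives C(11,3) = 165. Together 833.
Add back pairs where two caps are both exceeded: 4 + 84 + 20 + 20 + 1 + 56 = 185.
Subtract triples: 0 + 0 + 1 + 0 = 1.
By inclusion–exclusion the count is 680 − 833 + 185 − 1 = 31.

31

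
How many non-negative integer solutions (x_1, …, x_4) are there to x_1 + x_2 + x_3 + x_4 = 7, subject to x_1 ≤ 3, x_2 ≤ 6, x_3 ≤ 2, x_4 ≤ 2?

Without the upper bounds there are C(10,3) = 120 ways to split 7 among 4 variables.
Subtract solutions that violate a single cap (substitute x_i' = x_i − (cap_i+1)): x_1 ≥ 4 gives C(6,3) = 20; x_2 ≥ 7 gives C(3,3) = 1; x_3 ≥ 3 gives C(7,3) = 35; x_4 ≥ 3 gives C(7,3) = 35. Together 91.
Add back pairs where two caps are both exceeded: 0 + 1 + 1 + 0 + 0 + 4 = 6.
By inclusion–exclusion the count is 120 − 91 + 6 = 35.

35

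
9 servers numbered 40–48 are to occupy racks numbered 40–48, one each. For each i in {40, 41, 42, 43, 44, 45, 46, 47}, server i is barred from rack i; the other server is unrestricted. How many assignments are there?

Let Aᵢ (for 40 ≤ i ≤ 47) be the placements that put server i in its forbidden rack. Any j of these fix j positions, leaving (9−j)! ways to fill the rest, and there are C(8,j) ways to pick which j.
By inclusion–exclusion, the number of valid placements is Σ_{j=0}^{8} (−1)^j C(8,j)·(9−j)!.
Computing: 362880 − 322560 + 141120 − 40320 + 8400 − 1344 + 168 − 16 + 1 = 148329.

148329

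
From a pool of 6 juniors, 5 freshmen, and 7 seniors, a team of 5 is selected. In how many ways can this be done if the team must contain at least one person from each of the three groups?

6055

With no constraint there are C(18,5) = 8568 possible selections.
Selections missing a whole group: no juniors → C(12,5) = 792; no freshmen → C(13,5) = 1287; no seniors → C(11,5) = 462.
Add back selections omitting two groups (i.e. drawn from a single group): C(6,5) + C(5,5) + C(7,5) = 28.
By inclusion–exclusion: 8568 − 2541 + 28 = 6055.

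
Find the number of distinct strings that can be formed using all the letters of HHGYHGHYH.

756

HHGYHGHYH has 9 letters with G appearing twice, H appearing 5 times, and Y appearing twice.
Dividing 9! = 362880 by 5!·2!·2! = 480 for the repeated letters gives 756.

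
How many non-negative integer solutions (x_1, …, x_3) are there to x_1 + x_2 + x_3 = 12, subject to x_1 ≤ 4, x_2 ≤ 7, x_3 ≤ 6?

20

Without the upper bounds there are C(14,2) = 91 ways to split 12 among 3 variables.
Subtract solutions that violate a single cap (substitute x_i' = x_i − (cap_i+1)): x_1 ≥ 5 gives C(9,2) = 36; x_2 ≥ 8 gives C(6,2) = 15; x_3 ≥ 7 gives C(7,2) = 21. Together 72.
Add back pairs where two caps are both exceeded: 0 + 1 + 0 = 1.
By inclusion–exclusion the count is 91 − 72 + 1 = 20.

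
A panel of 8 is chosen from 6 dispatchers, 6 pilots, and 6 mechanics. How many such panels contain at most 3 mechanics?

Split by how many mechanics are chosen (0 through 3).
Sum: C(6,0)·C(12,8) + C(6,1)·C(12,7) + C(6,2)·C(12,6) + C(6,3)·C(12,5) = 495 + 4752 + 13860 + 15840 = 34947.

34947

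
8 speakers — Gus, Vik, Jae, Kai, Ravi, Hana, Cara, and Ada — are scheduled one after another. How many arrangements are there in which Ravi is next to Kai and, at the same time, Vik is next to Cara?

Treat {Ravi,Kai} as one block (2 orders) and {Vik,Cara} as another (2 orders).
That leaves 6 units to arrange: 2 × 2 × 6! = 4 × 720 = 2880.

2880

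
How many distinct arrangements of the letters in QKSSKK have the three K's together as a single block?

Treat the 3 copies of K as a single block. The multiset to arrange is then {KKK, Q, S, S}, 4 items in all.
That gives (4)!/(2!) = 12 arrangements.

12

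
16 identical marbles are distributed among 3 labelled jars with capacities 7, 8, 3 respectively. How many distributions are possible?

Without the upper bounds there are C(18,2) = 153 ways to split 16 among 3 jars.
Subtract solutions that violate a single cap (substitute x_i' = x_i − (cap_i+1)): x_1 ≥ 8 gives C(10,2) = 45; x_2 ≥ 9 gives C(9,2) = 36; x_3 ≥ 4 gives C(14,2) = 91. Together 172.
Add back pairs where two caps are both exceeded: 0 + 15 + 10 = 25.
By inclusion–exclusion the count is 153 − 172 + 25 = 6.

6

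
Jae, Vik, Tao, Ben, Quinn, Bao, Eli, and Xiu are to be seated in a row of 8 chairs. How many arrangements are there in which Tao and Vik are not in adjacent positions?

Of the 8! = 40320 arrangements, those with Tao and Vik adjacent number 2 × 7! = 10080 (treat the pair as a block with 2 internal orders).
Complementary counting: 40320 − 10080 = 30240.

30240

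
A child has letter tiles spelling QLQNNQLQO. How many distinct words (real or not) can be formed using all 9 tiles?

Letter multiplicities in QLQNNQLQO: L×2, N×2, O×1, Q×4.
So there are 9! / (4!·2!·2!) = 3780 distinguishable arrangements.

3780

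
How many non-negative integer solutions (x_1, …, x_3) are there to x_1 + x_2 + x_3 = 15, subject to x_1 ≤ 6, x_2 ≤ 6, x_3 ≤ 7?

15

By stars and bars, unrestricted non-negative solutions to x_1+…+x_3 = 15 number C(15+2,2) = 136.
Subtract solutions that violate a single cap (substitute x_i' = x_i − (cap_i+1)): x_1 ≥ 7 gives C(10,2) = 45; x_2 ≥ 7 gives C(10,2) = 45; x_3 ≥ 8 gives C(9,2) = 36. Together 126.
Add back pairs where two caps are both exceeded: 3 + 1 + 1 = 5.
By inclusion–exclusion the count is 136 − 126 + 5 = 15.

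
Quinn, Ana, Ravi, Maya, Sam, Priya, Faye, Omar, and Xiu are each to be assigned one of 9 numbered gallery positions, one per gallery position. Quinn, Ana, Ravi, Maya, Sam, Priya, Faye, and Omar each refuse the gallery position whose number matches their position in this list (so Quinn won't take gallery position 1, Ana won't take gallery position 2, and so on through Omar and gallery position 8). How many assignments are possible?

Let Aᵢ (for 1 ≤ i ≤ 8) be the placements that put person i in their forbidden gallery position. Any j of these fix j positions, leaving (9−j)! ways to fill the rest, and there are C(8,j) ways to pick which j.
By inclusion–exclusion, the number of valid placements is Σ_{j=0}^{8} (−1)^j C(8,j)·(9−j)!.
Computing: 362880 − 322560 + 141120 − 40320 + 8400 − 1344 + 168 − 16 + 1 = 148329.

148329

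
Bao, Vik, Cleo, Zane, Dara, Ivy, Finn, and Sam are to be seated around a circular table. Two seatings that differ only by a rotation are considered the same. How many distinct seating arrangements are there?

5040

Fix one person's seat to break rotational symmetry; the remaining 7 people can be arranged in (7)! = 5040 ways.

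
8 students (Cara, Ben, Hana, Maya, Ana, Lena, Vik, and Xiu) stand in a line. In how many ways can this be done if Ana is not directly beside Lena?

Of the 8! = 40320 arrangements, those with Ana and Lena adjacent number 2 × 7! = 10080 (treat the pair as a block with 2 internal orders).
So 40320 − 10080 = 30240 arrangements keep them apart.

30240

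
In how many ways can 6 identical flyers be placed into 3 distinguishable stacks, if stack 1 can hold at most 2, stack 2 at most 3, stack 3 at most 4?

Ignoring the caps, the number of non-negative solutions to x_1+…+x_3 = 6 is C(8,2) = 28.
Subtract solutions that violate a single cap (substitute x_i' = x_i − (cap_i+1)): x_1 ≥ 3 gives C(5,2) = 10; x_2 ≥ 4 gives C(4,2) = 6; x_3 ≥ 5 gives C(3,2) = 3. Together 19.
No two caps can be exceeded simultaneously, so the pair terms are all 0.
By inclusion–exclusion the count is 28 − 19 + 0 = 9.

9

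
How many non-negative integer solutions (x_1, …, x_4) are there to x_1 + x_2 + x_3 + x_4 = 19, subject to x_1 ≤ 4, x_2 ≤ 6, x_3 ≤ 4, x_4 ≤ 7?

Ignoring the caps, the number of non-negative solutions to x_1+…+x_4 = 19 is C(22,3) = 1540.
Subtract solutions that violate a single cap (substitute x_i' = x_i − (cap_i+1)): x_1 ≥ 5 gives C(17,3) = 680; x_2 ≥ 7 gives C(15,3) = 455; x_3 ≥ 5 gives C(17,3) = 680; x_4 ≥ 8 gives C(14,3) = 364. Together 2179.
Add back pairs where two caps are both exceeded: 120 + 220 + 84 + 120 + 35 + 84 = 663.
Subtract triples: 10 + 0 + 4 + 0 = 14.
By inclusion–exclusion the count is 1540 − 2179 + 663 − 14 = 10.

10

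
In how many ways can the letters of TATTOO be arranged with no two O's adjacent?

40

Total arrangements of TATTOO: 6!/(3!·2!) = 60.
Arrangements with the O's together: treat OO as one letter, giving (5)!/(3!) = 20.
Hence 60 − 20 = 40.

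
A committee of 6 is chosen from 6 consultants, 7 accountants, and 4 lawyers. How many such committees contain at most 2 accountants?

Split by how many accountants are chosen (0 through 2).
Sum: C(7,0)·C(10,6) + C(7,1)·C(10,5) + C(7,2)·C(10,4) = 210 + 1764 + 4410 = 6384.

6384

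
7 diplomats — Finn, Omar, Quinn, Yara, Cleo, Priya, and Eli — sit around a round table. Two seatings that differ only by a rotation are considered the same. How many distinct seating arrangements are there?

Fix one person's seat to break rotational symmetry; the remaining 6 people can be arranged in (6)! = 720 ways.

720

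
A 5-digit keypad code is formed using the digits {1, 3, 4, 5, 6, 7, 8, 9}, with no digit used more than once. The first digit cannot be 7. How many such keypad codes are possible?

The first digit has 8−1 = 7 choices (anything except 7).
The remaining 4 digits are filled from the other 7 symbols without repetition: 7 × 6 × 5 × 4 = 840.
Total: 7 × 840 = 5880.

5880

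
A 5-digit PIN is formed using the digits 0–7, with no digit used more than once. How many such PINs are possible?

6720

Choose and order 5 of the 8 symbols: the first digit has 8 options, the next 7, and so on down to 4.
That product is 8 × 7 × 6 × 5 × 4 = 6720.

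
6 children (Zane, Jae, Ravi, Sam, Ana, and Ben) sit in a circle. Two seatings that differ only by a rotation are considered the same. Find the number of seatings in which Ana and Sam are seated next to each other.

Glue Ana and Sam into a block (2 internal orders). Seating 5 units around a circle gives (4)! arrangements.
So 2 × (4)! = 2 × 24 = 48.

48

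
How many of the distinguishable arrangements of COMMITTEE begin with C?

With the first slot taken by C, it remains to arrange the other 8 letters (OMMITTEE).
Those 8 letters have E appearing twice, M appearing twice, and T appearing twice, giving (8)!/(2!·2!·2!) = 5040.

5040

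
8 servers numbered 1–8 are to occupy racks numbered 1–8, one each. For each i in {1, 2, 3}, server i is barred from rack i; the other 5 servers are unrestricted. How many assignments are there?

Let Aᵢ (for i ∈ {1, 2, 3}) be the placements that put server i in its forbidden rack. Any j of these fix j positions, leaving (8−j)! ways to fill the rest, and there are C(3,j) ways to pick which j.
By inclusion–exclusion, the number of valid placements is Σ_{j=0}^{3} (−1)^j C(3,j)·(8−j)!.
Computing: 40320 − 15120 + 2160 − 120 = 27240.

27240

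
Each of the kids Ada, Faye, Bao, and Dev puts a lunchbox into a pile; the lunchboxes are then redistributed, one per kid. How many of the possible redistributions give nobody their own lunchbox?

Count assignments avoiding every fixed point. For any j of the 4 kids fixed to their own lunchbox, the other 4−j can be arranged in (4−j)! ways.
By inclusion–exclusion this is Σ_{j=0}^{4} (−1)^j C(4,j)·(4−j)!.
Computing: 24 − 24 + 12 − 4 + 1 = 9.

9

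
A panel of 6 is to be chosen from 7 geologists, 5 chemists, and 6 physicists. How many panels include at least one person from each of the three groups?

15470

With no constraint there are C(18,6) = 18564 possible selections.
Subtract selections that omit an entire group: no geologists → C(11,6) = 462; no chemists → C(13,6) = 1716; no physicists → C(12,6) = 924.
Add back selections omitting two groups (i.e. drawn from a single group): C(7,6) + C(5,6) + C(6,6) = 8.
By inclusion–exclusion: 18564 − 3102 + 8 = 15470.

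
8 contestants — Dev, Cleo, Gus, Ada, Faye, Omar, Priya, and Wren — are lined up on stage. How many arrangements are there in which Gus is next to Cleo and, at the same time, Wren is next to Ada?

2880

Treat {Gus,Cleo} as one block (2 orders) and {Wren,Ada} as another (2 orders).
That leaves 6 units to arrange: 2 × 2 × 6! = 4 × 720 = 2880.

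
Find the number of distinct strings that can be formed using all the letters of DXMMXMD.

The 7 letters of DXMMXMD have repeats: D appearing twice, M appearing 3 times, and X appearing twice.
Dividing 7! = 5040 by 3!·2!·2! = 24 for the repeated letters gives 210.

210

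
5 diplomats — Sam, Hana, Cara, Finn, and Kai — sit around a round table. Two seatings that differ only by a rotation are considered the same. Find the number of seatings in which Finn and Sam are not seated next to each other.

12

Without the restriction there are (4)! = 24 seatings.
Seatings with Finn beside Sam: treat them as a block with 2 internal orders, giving 2 × (3)! = 12.
Subtracting, 24 − 12 = 12.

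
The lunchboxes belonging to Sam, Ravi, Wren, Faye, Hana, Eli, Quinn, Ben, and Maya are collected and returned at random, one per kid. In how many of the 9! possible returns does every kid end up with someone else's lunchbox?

Count assignments avoiding every fixed point. For any j of the 9 kids fixed to their own lunchbox, the other 9−j can be arranged in (9−j)! ways.
By inclusion–exclusion this is Σ_{j=0}^{9} (−1)^j C(9,j)·(9−j)!.
Computing: 362880 − 362880 + 181440 − 60480 + 15120 − 3024 + 504 − 72 + 9 − 1 = 133496.

133496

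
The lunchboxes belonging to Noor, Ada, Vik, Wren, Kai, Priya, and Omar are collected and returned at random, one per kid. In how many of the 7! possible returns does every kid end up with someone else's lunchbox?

1854

This is the derangement count D_7: permutations of 7 items with no fixed point.
By inclusion–exclusion this is Σ_{j=0}^{7} (−1)^j C(7,j)·(7−j)!.
Computing: 5040 − 5040 + 2520 − 840 + 210 − 42 + 7 − 1 = 1854.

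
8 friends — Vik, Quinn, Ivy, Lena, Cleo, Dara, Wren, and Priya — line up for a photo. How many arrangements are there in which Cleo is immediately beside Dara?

Glue Cleo and Dara into one block (2 internal orders), leaving 7 units to arrange in a row.
So the count is 2·(7)! = 10080.

10080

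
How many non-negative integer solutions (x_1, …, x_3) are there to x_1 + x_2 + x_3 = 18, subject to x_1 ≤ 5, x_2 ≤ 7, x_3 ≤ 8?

6

By stars and bars, unrestricted non-negative solutions to x_1+…+x_3 = 18 number C(18+2,2) = 190.
Subtract solutions that violate a single cap (substitute x_i' = x_i − (cap_i+1)): x_1 ≥ 6 gives C(14,2) = 91; x_2 ≥ 8 gives C(12,2) = 66; x_3 ≥ 9 gives C(11,2) = 55. Together 212.
Add back pairs where two caps are both exceeded: 15 + 10 + 3 = 28.
By inclusion–exclusion the count is 190 − 212 + 28 = 6.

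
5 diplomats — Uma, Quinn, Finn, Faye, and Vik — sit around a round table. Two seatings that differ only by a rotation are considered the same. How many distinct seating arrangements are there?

Around a circle, 5 distinct people have 5!/5 = (4)! = 24 rotationally distinct seatings.

24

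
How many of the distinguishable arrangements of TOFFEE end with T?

With the last slot taken by T, it remains to arrange the other 5 letters (OFFEE).
Those 5 letters have E appearing twice and F appearing twice, giving (5)!/(2!·2!) = 30.

30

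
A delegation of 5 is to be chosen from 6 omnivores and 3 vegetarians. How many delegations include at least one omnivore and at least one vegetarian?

120

Total 5-person selections from all 9: C(9,5) = 126.
Selections missing a whole group: no omnivores → C(3,5) = 0; no vegetarians → C(6,5) = 6.
Both groups omitted at once is impossible, so 126 − 6 = 120.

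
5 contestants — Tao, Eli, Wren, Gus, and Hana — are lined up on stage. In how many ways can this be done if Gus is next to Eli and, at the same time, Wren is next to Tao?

Treat {Gus,Eli} as one block (2 orders) and {Wren,Tao} as another (2 orders).
That leaves 3 units to arrange: 2 × 2 × 3! = 4 × 6 = 24.

24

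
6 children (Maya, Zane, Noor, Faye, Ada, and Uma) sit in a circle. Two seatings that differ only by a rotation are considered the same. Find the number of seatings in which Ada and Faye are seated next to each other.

48

Glue Ada and Faye into a block (2 internal orders). Seating 5 units around a circle gives (4)! arrangements.
So 2 × (4)! = 2 × 24 = 48.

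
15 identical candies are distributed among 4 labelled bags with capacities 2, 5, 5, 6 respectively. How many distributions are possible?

19

Without the upper bounds there are C(18,3) = 816 ways to split 15 among 4 bags.
Subtract solutions that violate a single cap (substitute x_i' = x_i − (cap_i+1)): x_1 ≥ 3 gives C(15,3) = 455; x_2 ≥ 6 gives C(12,3) = 220; x_3 ≥ 6 gives C(12,3) = 220; x_4 ≥ 7 gives C(11,3) = 165. Together 1060.
Add back pairs where two caps are both exceeded: 84 + 84 + 56 + 20 + 10 + 10 = 264.
Subtract triples: 1 + 0 + 0 + 0 = 1.
By inclusion–exclusion the count is 816 − 1060 + 264 − 1 = 19.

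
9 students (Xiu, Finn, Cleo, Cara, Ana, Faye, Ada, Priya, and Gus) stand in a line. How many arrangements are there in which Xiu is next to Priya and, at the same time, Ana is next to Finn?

20160

Treat {Xiu,Priya} as one block (2 orders) and {Ana,Finn} as another (2 orders).
That leaves 7 units to arrange: 2 × 2 × 7! = 4 × 5040 = 20160.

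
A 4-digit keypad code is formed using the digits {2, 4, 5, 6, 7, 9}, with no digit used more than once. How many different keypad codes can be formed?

360

With no repetition, fill the 4 digits in order: 6 choices, then 5, down to 3.
That product is 6 × 5 × 4 × 3 = 360.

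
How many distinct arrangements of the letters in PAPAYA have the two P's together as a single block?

20

Treat the 2 copies of P as a single block. The multiset to arrange is then {PP, A, A, A, Y}, 5 items in all.
That gives (5)!/(3!) = 20 arrangements.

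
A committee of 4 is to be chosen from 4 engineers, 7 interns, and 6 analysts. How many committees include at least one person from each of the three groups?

Total 4-person selections from all 17: C(17,4) = 2380.
Selections missing a whole group: no engineers → C(13,4) = 715; no interns → C(10,4) = 210; no analysts → C(11,4) = 330.
Add back selections omitting two groups (i.e. drawn from a single group): C(4,4) + C(7,4) + C(6,4) = 51.
By inclusion–exclusion: 2380 − 1255 + 51 = 1176.

1176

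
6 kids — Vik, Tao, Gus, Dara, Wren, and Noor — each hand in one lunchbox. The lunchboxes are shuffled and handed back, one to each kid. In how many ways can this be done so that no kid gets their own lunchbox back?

This is the derangement count D_6: permutations of 6 items with no fixed point.
By inclusion–exclusion this is Σ_{j=0}^{6} (−1)^j C(6,j)·(6−j)!.
Computing: 720 − 720 + 360 − 120 + 30 − 6 + 1 = 265.

265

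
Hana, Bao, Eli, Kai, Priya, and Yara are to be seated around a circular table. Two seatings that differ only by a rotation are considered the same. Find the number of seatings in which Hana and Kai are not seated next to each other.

Without the restriction there are (5)! = 120 seatings.
Those with Hana next to Kai: fuse the pair into one unit and seat 5 units around a circle — 2·(4)! = 48.
Subtracting, 120 − 48 = 72.

72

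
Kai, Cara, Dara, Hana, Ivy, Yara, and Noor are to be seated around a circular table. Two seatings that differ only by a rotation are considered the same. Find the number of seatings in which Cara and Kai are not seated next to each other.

All circular seatings of 7 people number (6)! = 720.
Those with Cara next to Kai: fuse the pair into one unit and seat 6 units around a circle — 2·(5)! = 240.
Subtracting, 720 − 240 = 480.

480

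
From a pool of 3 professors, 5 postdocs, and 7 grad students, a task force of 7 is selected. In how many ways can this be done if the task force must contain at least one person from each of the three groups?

5516

Total 7-person selections from all 15: C(15,7) = 6435.
Selections missing a whole group: no professors → C(12,7) = 792; no postdocs → C(10,7) = 120; no grad students → C(8,7) = 8.
Add back selections omitting two groups (i.e. drawn from a single group): C(3,7) + C(5,7) + C(7,7) = 1.
By inclusion–exclusion: 6435 − 920 + 1 = 5516.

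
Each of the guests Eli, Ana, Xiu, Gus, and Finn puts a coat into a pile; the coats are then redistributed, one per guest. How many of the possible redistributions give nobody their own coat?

44

Count assignments avoiding every fixed point. For any j of the 5 guests fixed to their own coat, the other 5−j can be arranged in (5−j)! ways.
By inclusion–exclusion this is Σ_{j=0}^{5} (−1)^j C(5,j)·(5−j)!.
Computing: 120 − 120 + 60 − 20 + 5 − 1 = 44.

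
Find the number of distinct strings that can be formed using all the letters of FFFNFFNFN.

FFFNFFNFN has 9 letters with F appearing 6 times and N appearing 3 times.
The number of distinct arrangements is 9!/(6!·3!) = 362880/4320 = 84.

84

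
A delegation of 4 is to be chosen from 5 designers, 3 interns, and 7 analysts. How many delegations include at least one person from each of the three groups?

630

Unrestricted: C(15,4) = 1365 ways to pick any 4 of the 15.
Subtract selections that omit an entire group: no designers → C(10,4) = 210; no interns → C(12,4) = 495; no analysts → C(8,4) = 70.
Add back selections omitting two groups (i.e. drawn from a single group): C(5,4) + C(3,4) + C(7,4) = 40.
By inclusion–exclusion: 1365 − 775 + 40 = 630.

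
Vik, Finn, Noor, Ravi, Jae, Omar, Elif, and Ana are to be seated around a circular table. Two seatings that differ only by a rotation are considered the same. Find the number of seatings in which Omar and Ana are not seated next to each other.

3600

All circular seatings of 8 people number (7)! = 5040.
Those with Omar next to Ana: fuse the pair into one unit and seat 7 units around a circle — 2·(6)! = 1440.
Subtracting, 5040 − 1440 = 3600.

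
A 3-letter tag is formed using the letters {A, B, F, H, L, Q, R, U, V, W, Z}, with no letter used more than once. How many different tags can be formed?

Choose and order 3 of the 11 symbols: the first letter has 11 options, the next 10, then 9.
11 × 10 × 9 = 990.

990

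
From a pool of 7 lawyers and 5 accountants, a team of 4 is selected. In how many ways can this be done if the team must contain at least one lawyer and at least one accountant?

With no constraint there are C(12,4) = 495 possible selections.
Selections missing a whole group: no lawyers → C(5,4) = 5; no accountants → C(7,4) = 35.
Both groups omitted at once is impossible, so 495 − 40 = 455.

455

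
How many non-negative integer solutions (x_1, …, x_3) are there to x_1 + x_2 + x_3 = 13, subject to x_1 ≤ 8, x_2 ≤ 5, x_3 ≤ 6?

27

Without the upper bounds there are C(15,2) = 105 ways to split 13 among 3 variables.
Subtract solutions that violate a single cap (substitute x_i' = x_i − (cap_i+1)): x_1 ≥ 9 gives C(6,2) = 15; x_2 ≥ 6 gives C(9,2) = 36; x_3 ≥ 7 gives C(8,2) = 28. Together 79.
Add back pairs where two caps are both exceeded: 0 + 0 + 1 = 1.
By inclusion–exclusion the count is 105 − 79 + 1 = 27.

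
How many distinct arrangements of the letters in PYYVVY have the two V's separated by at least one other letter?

There are 6!/(3!·2!) = 60 arrangements of PYYVVY in total.
Arrangements with the V's together: treat VV as one letter, giving (5)!/(3!) = 20.
Hence 60 − 20 = 40.

40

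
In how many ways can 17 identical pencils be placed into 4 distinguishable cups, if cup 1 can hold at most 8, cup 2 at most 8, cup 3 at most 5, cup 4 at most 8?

Ignoring the caps, the number of non-negative solutions to x_1+…+x_4 = 17 is C(20,3) = 1140.
Subtract solutions that violate a single cap (substitute x_i' = x_i − (cap_i+1)): x_1 ≥ 9 gives C(11,3) = 165; x_2 ≥ 9 gives C(11,3) = 165; x_3 ≥ 6 gives C(14,3) = 364; x_4 ≥ 9 gives C(11,3) = 165. Together 859.
Add back pairs where two caps are both exceeded: 0 + 10 + 0 + 10 + 0 + 10 = 30.
By inclusion–exclusion the count is 1140 − 859 + 30 = 311.

311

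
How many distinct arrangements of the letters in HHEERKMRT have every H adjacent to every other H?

10080

Treat the 2 copies of H as a single block. The multiset to arrange is then {HH, E, E, K, M, R, R, T}, 8 items in all.
That gives (8)!/(2!·2!) = 10080 arrangements.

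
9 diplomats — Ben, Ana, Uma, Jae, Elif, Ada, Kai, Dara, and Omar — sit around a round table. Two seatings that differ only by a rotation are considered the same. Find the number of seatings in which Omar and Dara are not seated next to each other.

All circular seatings of 9 people number (8)! = 40320.
Those with Omar next to Dara: fuse the pair into one unit and seat 8 units around a circle — 2·(7)! = 10080.
Subtracting, 40320 − 10080 = 30240.

30240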